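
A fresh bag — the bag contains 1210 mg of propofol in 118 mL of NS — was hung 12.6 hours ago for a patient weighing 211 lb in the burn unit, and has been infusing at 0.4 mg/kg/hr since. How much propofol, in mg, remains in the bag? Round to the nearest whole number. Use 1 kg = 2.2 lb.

Weight = 211 lb ÷ 2.2 lb/kg = 95.90909 kg
Dose = 0.4 mg/kg/hr × 95.90909 kg = 38.36364 mg/hr
Concentration = 1210 mg ÷ 118 mL = 10.25424 mg/mL
Rate = 38.36364 mg/hr ÷ 10.25424 mg/mL = 3.741247 mL/hr
Volume infused = 3.741247 mL/hr × 12.6 hr = 47.13971 mL
Volume remaining = 118 − 47.13971 = 70.86029 mL
Drug remaining = 70.86029 mL × 10.25424 mg/mL = 726.6182 mg

727 mg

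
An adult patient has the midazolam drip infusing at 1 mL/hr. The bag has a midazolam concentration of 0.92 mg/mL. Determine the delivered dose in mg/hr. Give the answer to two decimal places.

Drug rate = 1 mL/hr × 0.92 mg/mL = 0.92 mg/hr

0.92 mg/hr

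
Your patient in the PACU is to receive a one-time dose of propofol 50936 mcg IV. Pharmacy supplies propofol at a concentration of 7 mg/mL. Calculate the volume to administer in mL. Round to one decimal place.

Concentration = 7 mg/mL = 7000 mcg/mL
Volume = 50936 mcg ÷ 7000 mcg/mL = 7.276571 mL

7.3 mL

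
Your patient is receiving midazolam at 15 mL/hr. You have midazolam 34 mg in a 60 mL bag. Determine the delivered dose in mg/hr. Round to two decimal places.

Concentration = 34 mg ÷ 60 mL = 0.5666667 mg/mL
Drug rate = 15 mL/hr × 0.5666667 mg/mL = 8.5 mg/hr

8.50 mg/hr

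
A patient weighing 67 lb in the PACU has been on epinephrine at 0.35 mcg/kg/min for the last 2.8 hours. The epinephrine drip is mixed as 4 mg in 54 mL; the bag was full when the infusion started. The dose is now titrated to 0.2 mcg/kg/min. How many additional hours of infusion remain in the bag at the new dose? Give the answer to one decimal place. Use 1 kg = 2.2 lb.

6.0 hours

Initial rate:
Weight = 67 lb ÷ 2.2 lb/kg = 30.45455 kg
Dose = 0.35 mcg/kg/min × 30.45455 kg = 10.65909 mcg/min
10.65909 mcg/min × 60 min/hr = 639.5455 mcg/hr
Concentration = 4 mg ÷ 54 mL = 0.07407407 mg/mL = 74.07407 mcg/mL
Rate = 639.5455 mcg/hr ÷ 74.07407 mcg/mL = 8.633864 mL/hr
Volume infused so far = 8.633864 mL/hr × 2.8 hr = 24.17482 mL
Volume remaining = 54 − 24.17482 = 29.82518 mL
New rate:
Dose = 0.2 mcg/kg/min × 30.45455 kg = 6.090909 mcg/min
6.090909 mcg/min × 60 min/hr = 365.4545 mcg/hr
Rate = 365.4545 mcg/hr ÷ 74.07407 mcg/mL = 4.933636 mL/hr
Time remaining = 29.82518 mL ÷ 4.933636 mL/hr = 6.045274 hr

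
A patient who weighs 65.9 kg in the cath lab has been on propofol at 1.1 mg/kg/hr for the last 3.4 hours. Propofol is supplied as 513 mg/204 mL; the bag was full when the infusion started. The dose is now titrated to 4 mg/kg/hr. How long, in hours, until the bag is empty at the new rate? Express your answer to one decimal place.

Initial rate:
Dose = 1.1 mg/kg/hr × 65.9 kg = 72.49 mg/hr
Concentration = 513 mg ÷ 204 mL = 2.514706 mg/mL
Rate = 72.49 mg/hr ÷ 2.514706 mg/mL = 28.82643 mL/hr
Volume infused so far = 28.82643 mL/hr × 3.4 hr = 98.00987 mL
Volume remaining = 204 − 98.00987 = 105.9901 mL
New rate:
Dose = 4 mg/kg/hr × 65.9 kg = 263.6 mg/hr
Rate = 263.6 mg/hr ÷ 2.514706 mg/mL = 104.8234 mL/hr
Time remaining = 105.9901 mL ÷ 104.8234 mL/hr = 1.011131 hr

1.0 hours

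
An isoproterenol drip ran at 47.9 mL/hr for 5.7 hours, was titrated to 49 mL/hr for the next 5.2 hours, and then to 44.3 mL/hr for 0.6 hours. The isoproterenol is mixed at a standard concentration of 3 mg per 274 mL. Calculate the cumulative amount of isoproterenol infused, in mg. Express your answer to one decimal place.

6.1 mg

Concentration = 3 mg ÷ 274 mL = 0.01094891 mg/mL
Stage 1: 47.9 mL/hr × 5.7 hr = 273.03 mL → 273.03 mL × 0.01094891 mg/mL = 2.98938 mg
Stage 2: 49 mL/hr × 5.2 hr = 254.8 mL → 254.8 mL × 0.01094891 mg/mL = 2.789781 mg
Stage 3: 44.3 mL/hr × 0.6 hr = 26.58 mL → 26.58 mL × 0.01094891 mg/mL = 0.2910219 mg
Total = 2.98938 + 2.789781 + 0.2910219 = 6.070182 mg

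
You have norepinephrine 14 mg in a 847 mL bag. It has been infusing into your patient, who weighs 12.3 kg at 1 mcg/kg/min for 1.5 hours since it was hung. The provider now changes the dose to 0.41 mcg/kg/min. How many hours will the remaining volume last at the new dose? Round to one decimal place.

42.6 hours

Initial rate:
Dose = 1 mcg/kg/min × 12.3 kg = 12.3 mcg/min
12.3 mcg/min × 60 min/hr = 738 mcg/hr
Concentration = 14 mg ÷ 847 mL = 0.01652893 mg/mL = 16.52893 mcg/mL
Rate = 738 mcg/hr ÷ 16.52893 mcg/mL = 44.649 mL/hr
Volume infused so far = 44.649 mL/hr × 1.5 hr = 66.9735 mL
Volume remaining = 847 − 66.9735 = 780.0265 mL
New rate:
Dose = 0.41 mcg/kg/min × 12.3 kg = 5.043 mcg/min
5.043 mcg/min × 60 min/hr = 302.58 mcg/hr
Rate = 302.58 mcg/hr ÷ 16.52893 mcg/mL = 18.30609 mL/hr
Time remaining = 780.0265 mL ÷ 18.30609 mL/hr = 42.61022 hr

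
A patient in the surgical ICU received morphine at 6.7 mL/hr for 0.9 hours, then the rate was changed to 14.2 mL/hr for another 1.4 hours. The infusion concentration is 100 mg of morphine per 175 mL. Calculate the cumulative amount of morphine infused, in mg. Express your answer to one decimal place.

14.8 mg

Concentration = 100 mg ÷ 175 mL = 0.5714286 mg/mL
Stage 1: 6.7 mL/hr × 0.9 hr = 6.03 mL → 6.03 mL × 0.5714286 mg/mL = 3.445714 mg
Stage 2: 14.2 mL/hr × 1.4 hr = 19.88 mL → 19.88 mL × 0.5714286 mg/mL = 11.36 mg
Total = 3.445714 + 11.36 = 14.80571 mg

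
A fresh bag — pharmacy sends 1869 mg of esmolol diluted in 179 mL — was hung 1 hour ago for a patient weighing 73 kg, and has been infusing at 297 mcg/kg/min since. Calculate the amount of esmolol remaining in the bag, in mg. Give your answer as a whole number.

568 mg

Dose = 297 mcg/kg/min × 73 kg = 21681 mcg/min
21681 mcg/min × 60 min/hr = 1300860 mcg/hr
Concentration = 1869 mg ÷ 179 mL = 10.44134 mg/mL = 10441.34 mcg/mL
Rate = 1300860 mcg/hr ÷ 10441.34 mcg/mL = 124.5874 mL/hr
Volume infused = 124.5874 mL/hr × 1 hr = 124.5874 mL
Volume remaining = 179 − 124.5874 = 54.41255 mL
Drug remaining = 54.41255 mL × 10441.34 mcg/mL = 568140 mcg = 568.14 mg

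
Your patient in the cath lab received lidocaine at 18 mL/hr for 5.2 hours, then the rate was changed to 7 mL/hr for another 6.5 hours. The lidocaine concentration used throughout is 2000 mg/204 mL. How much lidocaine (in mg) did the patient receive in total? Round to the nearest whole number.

1364 mg

Concentration = 2000 mg ÷ 204 mL = 9.803922 mg/mL
Stage 1: 18 mL/hr × 5.2 hr = 93.6 mL → 93.6 mL × 9.803922 mg/mL = 917.6471 mg
Stage 2: 7 mL/hr × 6.5 hr = 45.5 mL → 45.5 mL × 9.803922 mg/mL = 446.0784 mg
Total = 917.6471 + 446.0784 = 1363.725 mg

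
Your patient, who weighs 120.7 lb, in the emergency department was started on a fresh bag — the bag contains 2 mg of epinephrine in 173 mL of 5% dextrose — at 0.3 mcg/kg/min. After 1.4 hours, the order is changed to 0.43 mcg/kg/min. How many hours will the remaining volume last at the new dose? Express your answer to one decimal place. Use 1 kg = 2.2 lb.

0.4 hours

Initial rate:
Weight = 120.7 lb ÷ 2.2 lb/kg = 54.86364 kg
Dose = 0.3 mcg/kg/min × 54.86364 kg = 16.45909 mcg/min
16.45909 mcg/min × 60 min/hr = 987.5455 mcg/hr
Concentration = 2 mg ÷ 173 mL = 0.01156069 mg/mL = 11.56069 mcg/mL
Rate = 987.5455 mcg/hr ÷ 11.56069 mcg/mL = 85.42268 mL/hr
Volume infused so far = 85.42268 mL/hr × 1.4 hr = 119.5918 mL
Volume remaining = 173 − 119.5918 = 53.40825 mL
New rate:
Dose = 0.43 mcg/kg/min × 54.86364 kg = 23.59136 mcg/min
23.59136 mcg/min × 60 min/hr = 1415.482 mcg/hr
Rate = 1415.482 mcg/hr ÷ 11.56069 mcg/mL = 122.4392 mL/hr
Time remaining = 53.40825 mL ÷ 122.4392 mL/hr = 0.4362023 hr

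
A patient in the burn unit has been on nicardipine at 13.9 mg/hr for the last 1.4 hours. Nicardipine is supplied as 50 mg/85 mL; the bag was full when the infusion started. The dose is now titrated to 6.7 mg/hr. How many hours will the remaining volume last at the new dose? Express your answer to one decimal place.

Initial rate:
Concentration = 50 mg ÷ 85 mL = 0.5882353 mg/mL
Rate = 13.9 mg/hr ÷ 0.5882353 mg/mL = 23.63 mL/hr
Volume infused so far = 23.63 mL/hr × 1.4 hr = 33.082 mL
Volume remaining = 85 − 33.082 = 51.918 mL
New rate:
Rate = 6.7 mg/hr ÷ 0.5882353 mg/mL = 11.39 mL/hr
Time remaining = 51.918 mL ÷ 11.39 mL/hr = 4.558209 hr

4.6 hours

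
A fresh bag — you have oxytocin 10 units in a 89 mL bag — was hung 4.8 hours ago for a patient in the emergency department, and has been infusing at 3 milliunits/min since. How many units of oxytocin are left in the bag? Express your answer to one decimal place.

9.1 units

3 milliunits/min × 60 min/hr = 180 milliunits/hr
Concentration = 10 units ÷ 89 mL = 0.1123596 units/mL = 112.3596 milliunits/mL
Rate = 180 milliunits/hr ÷ 112.3596 milliunits/mL = 1.602 mL/hr
Volume infused = 1.602 mL/hr × 4.8 hr = 7.6896 mL
Volume remaining = 89 − 7.6896 = 81.3104 mL
Drug remaining = 81.3104 mL × 112.3596 milliunits/mL = 9136 milliunits = 9.136 units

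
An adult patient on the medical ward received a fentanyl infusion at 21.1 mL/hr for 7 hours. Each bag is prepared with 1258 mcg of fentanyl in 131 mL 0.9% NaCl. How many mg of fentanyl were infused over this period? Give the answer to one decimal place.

Concentration = 1258 mcg ÷ 131 mL = 9.603053 mcg/mL
Drug rate = 21.1 mL/hr × 9.603053 mcg/mL = 202.6244 mcg/hr
Total = 202.6244 mcg/hr × 7 hr = 1418.371 mcg = 1.418371 mg

1.4 mg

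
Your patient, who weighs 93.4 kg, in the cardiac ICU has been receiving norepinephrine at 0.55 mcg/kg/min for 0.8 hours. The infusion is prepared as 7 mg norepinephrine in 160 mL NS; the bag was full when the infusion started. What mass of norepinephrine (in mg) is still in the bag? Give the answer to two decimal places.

4.53 mg

Dose = 0.55 mcg/kg/min × 93.4 kg = 51.37 mcg/min
51.37 mcg/min × 60 min/hr = 3082.2 mcg/hr
Concentration = 7 mg ÷ 160 mL = 0.04375 mg/mL = 43.75 mcg/mL
Rate = 3082.2 mcg/hr ÷ 43.75 mcg/mL = 70.45029 mL/hr
Volume infused = 70.45029 mL/hr × 0.8 hr = 56.36023 mL
Volume remaining = 160 − 56.36023 = 103.6398 mL
Drug remaining = 103.6398 mL × 43.75 mcg/mL = 4534.24 mcg = 4.53424 mg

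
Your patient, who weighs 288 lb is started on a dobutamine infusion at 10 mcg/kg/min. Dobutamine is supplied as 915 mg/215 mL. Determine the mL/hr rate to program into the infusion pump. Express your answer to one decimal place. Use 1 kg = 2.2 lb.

18.5 mL/hr

Weight = 288 lb ÷ 2.2 lb/kg = 130.9091 kg
Dose = 10 mcg/kg/min × 130.9091 kg = 1309.091 mcg/min
1309.091 mcg/min × 60 min/hr = 78545.45 mcg/hr
Concentration = 915 mg ÷ 215 mL = 4.255814 mg/mL = 4255.814 mcg/mL
Rate = 78545.45 mcg/hr ÷ 4255.814 mcg/mL = 18.45604 mL/hr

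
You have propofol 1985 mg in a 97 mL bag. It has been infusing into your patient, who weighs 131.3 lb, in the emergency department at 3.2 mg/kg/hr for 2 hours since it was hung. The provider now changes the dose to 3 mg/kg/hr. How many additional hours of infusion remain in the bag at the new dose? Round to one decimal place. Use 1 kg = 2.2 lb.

9.0 hours

Initial rate:
Weight = 131.3 lb ÷ 2.2 lb/kg = 59.68182 kg
Dose = 3.2 mg/kg/hr × 59.68182 kg = 190.9818 mg/hr
Concentration = 1985 mg ÷ 97 mL = 20.46392 mg/mL
Rate = 190.9818 mg/hr ÷ 20.46392 mg/mL = 9.332613 mL/hr
Volume infused so far = 9.332613 mL/hr × 2 hr = 18.66523 mL
Volume remaining = 97 − 18.66523 = 78.33477 mL
New rate:
Dose = 3 mg/kg/hr × 59.68182 kg = 179.0455 mg/hr
Rate = 179.0455 mg/hr ÷ 20.46392 mg/mL = 8.749324 mL/hr
Time remaining = 78.33477 mL ÷ 8.749324 mL/hr = 8.953237 hr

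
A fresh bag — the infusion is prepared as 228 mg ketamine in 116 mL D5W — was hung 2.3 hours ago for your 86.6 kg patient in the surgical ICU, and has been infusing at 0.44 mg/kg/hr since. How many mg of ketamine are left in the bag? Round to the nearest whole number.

Dose = 0.44 mg/kg/hr × 86.6 kg = 38.104 mg/hr
Concentration = 228 mg ÷ 116 mL = 1.965517 mg/mL
Rate = 38.104 mg/hr ÷ 1.965517 mg/mL = 19.38625 mL/hr
Volume infused = 19.38625 mL/hr × 2.3 hr = 44.58836 mL
Volume remaining = 116 − 44.58836 = 71.41164 mL
Drug remaining = 71.41164 mL × 1.965517 mg/mL = 140.3608 mg

140 mg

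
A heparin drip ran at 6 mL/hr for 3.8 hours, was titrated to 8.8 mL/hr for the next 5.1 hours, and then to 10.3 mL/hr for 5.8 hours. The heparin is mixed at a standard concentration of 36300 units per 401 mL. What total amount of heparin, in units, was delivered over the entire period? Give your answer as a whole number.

11535 units

Concentration = 36300 units ÷ 401 mL = 90.52369 units/mL
Stage 1: 6 mL/hr × 3.8 hr = 22.8 mL → 22.8 mL × 90.52369 units/mL = 2063.94 units
Stage 2: 8.8 mL/hr × 5.1 hr = 44.88 mL → 44.88 mL × 90.52369 units/mL = 4062.703 units
Stage 3: 10.3 mL/hr × 5.8 hr = 59.74 mL → 59.74 mL × 90.52369 units/mL = 5407.885 units
Total = 2063.94 + 4062.703 + 5407.885 = 11534.53 units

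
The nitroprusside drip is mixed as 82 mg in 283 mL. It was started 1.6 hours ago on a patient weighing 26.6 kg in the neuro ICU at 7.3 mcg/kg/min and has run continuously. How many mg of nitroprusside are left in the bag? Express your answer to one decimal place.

Dose = 7.3 mcg/kg/min × 26.6 kg = 194.18 mcg/min
194.18 mcg/min × 60 min/hr = 11650.8 mcg/hr
Concentration = 82 mg ÷ 283 mL = 0.2897527 mg/mL = 289.7527 mcg/mL
Rate = 11650.8 mcg/hr ÷ 289.7527 mcg/mL = 40.20947 mL/hr
Volume infused = 40.20947 mL/hr × 1.6 hr = 64.33515 mL
Volume remaining = 283 − 64.33515 = 218.6649 mL
Drug remaining = 218.6649 mL × 289.7527 mcg/mL = 63358.72 mcg = 63.35872 mg

63.4 mg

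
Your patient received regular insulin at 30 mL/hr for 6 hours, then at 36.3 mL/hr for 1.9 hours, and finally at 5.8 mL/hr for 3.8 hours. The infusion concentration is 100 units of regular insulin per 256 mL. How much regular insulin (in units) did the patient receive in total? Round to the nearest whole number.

106 units

Concentration = 100 units ÷ 256 mL = 0.390625 units/mL
Stage 1: 30 mL/hr × 6 hr = 180 mL → 180 mL × 0.390625 units/mL = 70.3125 units
Stage 2: 36.3 mL/hr × 1.9 hr = 68.97 mL → 68.97 mL × 0.390625 units/mL = 26.94141 units
Stage 3: 5.8 mL/hr × 3.8 hr = 22.04 mL → 22.04 mL × 0.390625 units/mL = 8.609375 units
Total = 70.3125 + 26.94141 + 8.609375 = 105.8633 units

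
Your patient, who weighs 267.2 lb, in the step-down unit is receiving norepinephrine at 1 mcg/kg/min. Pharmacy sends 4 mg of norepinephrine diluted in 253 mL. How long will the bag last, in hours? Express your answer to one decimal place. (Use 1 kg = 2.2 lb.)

Weight = 267.2 lb ÷ 2.2 lb/kg = 121.4545 kg
Dose = 1 mcg/kg/min × 121.4545 kg = 121.4545 mcg/min
121.4545 mcg/min × 60 min/hr = 7287.273 mcg/hr
Concentration = 4 mg ÷ 253 mL = 0.01581028 mg/mL = 15.81028 mcg/mL
Rate = 7287.273 mcg/hr ÷ 15.81028 mcg/mL = 460.92 mL/hr
Duration = 253 mL ÷ 460.92 mL/hr = 0.5489022 hr

0.5 hours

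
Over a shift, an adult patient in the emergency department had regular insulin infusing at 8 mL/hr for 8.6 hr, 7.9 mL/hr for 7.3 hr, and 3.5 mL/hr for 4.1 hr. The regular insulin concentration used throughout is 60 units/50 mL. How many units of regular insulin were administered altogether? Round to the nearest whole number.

Concentration = 60 units ÷ 50 mL = 1.2 units/mL
Stage 1: 8 mL/hr × 8.6 hr = 68.8 mL → 68.8 mL × 1.2 units/mL = 82.56 units
Stage 2: 7.9 mL/hr × 7.3 hr = 57.67 mL → 57.67 mL × 1.2 units/mL = 69.204 units
Stage 3: 3.5 mL/hr × 4.1 hr = 14.35 mL → 14.35 mL × 1.2 units/mL = 17.22 units
Total = 82.56 + 69.204 + 17.22 = 168.984 units

169 units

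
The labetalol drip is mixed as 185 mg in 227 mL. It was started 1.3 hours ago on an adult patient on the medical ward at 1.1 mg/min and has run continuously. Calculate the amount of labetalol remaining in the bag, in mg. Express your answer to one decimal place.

1.1 mg/min × 60 min/hr = 66 mg/hr
Concentration = 185 mg ÷ 227 mL = 0.814978 mg/mL
Rate = 66 mg/hr ÷ 0.814978 mg/mL = 80.98378 mL/hr
Volume infused = 80.98378 mL/hr × 1.3 hr = 105.2789 mL
Volume remaining = 227 − 105.2789 = 121.7211 mL
Drug remaining = 121.7211 mL × 0.814978 mg/mL = 99.2 mg

99.2 mg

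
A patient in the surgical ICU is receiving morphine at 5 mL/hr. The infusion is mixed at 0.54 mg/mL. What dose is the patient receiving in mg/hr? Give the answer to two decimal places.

2.70 mg/hr

Drug rate = 5 mL/hr × 0.54 mg/mL = 2.7 mg/hr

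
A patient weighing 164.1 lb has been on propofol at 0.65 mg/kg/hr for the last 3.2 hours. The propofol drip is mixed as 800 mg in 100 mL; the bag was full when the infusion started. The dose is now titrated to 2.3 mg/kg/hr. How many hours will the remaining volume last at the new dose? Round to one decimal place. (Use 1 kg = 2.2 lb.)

Initial rate:
Weight = 164.1 lb ÷ 2.2 lb/kg = 74.59091 kg
Dose = 0.65 mg/kg/hr × 74.59091 kg = 48.48409 mg/hr
Concentration = 800 mg ÷ 100 mL = 8 mg/mL
Rate = 48.48409 mg/hr ÷ 8 mg/mL = 6.060511 mL/hr
Volume infused so far = 6.060511 mL/hr × 3.2 hr = 19.39364 mL
Volume remaining = 100 − 19.39364 = 80.60636 mL
New rate:
Dose = 2.3 mg/kg/hr × 74.59091 kg = 171.5591 mg/hr
Rate = 171.5591 mg/hr ÷ 8 mg/mL = 21.44489 mL/hr
Time remaining = 80.60636 mL ÷ 21.44489 mL/hr = 3.758769 hr

3.8 hours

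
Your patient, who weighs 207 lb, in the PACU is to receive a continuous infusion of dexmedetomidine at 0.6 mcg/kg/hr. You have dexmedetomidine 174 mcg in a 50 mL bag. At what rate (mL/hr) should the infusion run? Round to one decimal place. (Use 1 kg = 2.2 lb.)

Weight = 207 lb ÷ 2.2 lb/kg = 94.09091 kg
Dose = 0.6 mcg/kg/hr × 94.09091 kg = 56.45455 mcg/hr
Concentration = 174 mcg ÷ 50 mL = 3.48 mcg/mL
Rate = 56.45455 mcg/hr ÷ 3.48 mcg/mL = 16.22257 mL/hr

16.2 mL/hr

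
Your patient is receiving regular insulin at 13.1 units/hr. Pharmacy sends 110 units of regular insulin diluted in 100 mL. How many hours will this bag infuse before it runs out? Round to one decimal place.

Concentration = 110 units ÷ 100 mL = 1.1 units/mL
Rate = 13.1 units/hr ÷ 1.1 units/mL = 11.90909 mL/hr
Duration = 100 mL ÷ 11.90909 mL/hr = 8.396947 hr

8.4 hours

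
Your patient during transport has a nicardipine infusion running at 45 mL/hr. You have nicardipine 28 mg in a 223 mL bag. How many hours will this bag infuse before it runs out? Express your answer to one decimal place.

5.0 hours

Duration = 223 mL ÷ 45 mL/hr = 4.955556 hr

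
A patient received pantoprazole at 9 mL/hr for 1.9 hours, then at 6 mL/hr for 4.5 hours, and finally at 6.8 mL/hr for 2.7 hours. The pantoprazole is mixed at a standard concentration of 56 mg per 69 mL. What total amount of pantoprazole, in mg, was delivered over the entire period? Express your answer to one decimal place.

50.7 mg

Concentration = 56 mg ÷ 69 mL = 0.8115942 mg/mL
Stage 1: 9 mL/hr × 1.9 hr = 17.1 mL → 17.1 mL × 0.8115942 mg/mL = 13.87826 mg
Stage 2: 6 mL/hr × 4.5 hr = 27 mL → 27 mL × 0.8115942 mg/mL = 21.91304 mg
Stage 3: 6.8 mL/hr × 2.7 hr = 18.36 mL → 18.36 mL × 0.8115942 mg/mL = 14.90087 mg
Total = 13.87826 + 21.91304 + 14.90087 = 50.69217 mg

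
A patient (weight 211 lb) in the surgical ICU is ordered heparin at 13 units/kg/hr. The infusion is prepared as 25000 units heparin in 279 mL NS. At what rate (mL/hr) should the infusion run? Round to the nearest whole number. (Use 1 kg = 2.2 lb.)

Weight = 211 lb ÷ 2.2 lb/kg = 95.90909 kg
Dose = 13 units/kg/hr × 95.90909 kg = 1246.818 units/hr
Concentration = 25000 units ÷ 279 mL = 89.60573 units/mL
Rate = 1246.818 units/hr ÷ 89.60573 units/mL = 13.91449 mL/hr

14 mL/hr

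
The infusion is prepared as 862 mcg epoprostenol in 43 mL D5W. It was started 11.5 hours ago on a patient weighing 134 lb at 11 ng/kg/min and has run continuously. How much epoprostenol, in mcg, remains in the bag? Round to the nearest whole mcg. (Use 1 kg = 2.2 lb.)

Weight = 134 lb ÷ 2.2 lb/kg = 60.90909 kg
Dose = 11 ng/kg/min × 60.90909 kg = 670 ng/min
670 ng/min × 60 min/hr = 40200 ng/hr
Concentration = 862 mcg ÷ 43 mL = 20.04651 mcg/mL = 20046.51 ng/mL
Rate = 40200 ng/hr ÷ 20046.51 ng/mL = 2.005336 mL/hr
Volume infused = 2.005336 mL/hr × 11.5 hr = 23.06137 mL
Volume remaining = 43 − 23.06137 = 19.93863 mL
Drug remaining = 19.93863 mL × 20046.51 ng/mL = 399700 ng = 399.7 mcg

400 mcg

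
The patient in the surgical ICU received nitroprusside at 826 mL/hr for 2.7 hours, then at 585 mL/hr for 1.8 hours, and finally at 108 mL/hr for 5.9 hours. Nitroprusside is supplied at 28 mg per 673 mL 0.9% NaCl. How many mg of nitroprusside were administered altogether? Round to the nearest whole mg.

163 mg

Concentration = 28 mg ÷ 673 mL = 0.04160475 mg/mL
Stage 1: 826 mL/hr × 2.7 hr = 2230.2 mL → 2230.2 mL × 0.04160475 mg/mL = 92.78692 mg
Stage 2: 585 mL/hr × 1.8 hr = 1053 mL → 1053 mL × 0.04160475 mg/mL = 43.80981 mg
Stage 3: 108 mL/hr × 5.9 hr = 637.2 mL → 637.2 mL × 0.04160475 mg/mL = 26.51055 mg
Total = 92.78692 + 43.80981 + 26.51055 = 163.1073 mg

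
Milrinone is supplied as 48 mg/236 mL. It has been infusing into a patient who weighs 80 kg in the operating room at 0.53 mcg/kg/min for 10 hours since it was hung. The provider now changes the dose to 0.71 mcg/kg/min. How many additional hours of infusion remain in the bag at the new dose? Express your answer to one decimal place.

6.6 hours

Initial rate:
Dose = 0.53 mcg/kg/min × 80 kg = 42.4 mcg/min
42.4 mcg/min × 60 min/hr = 2544 mcg/hr
Concentration = 48 mg ÷ 236 mL = 0.2033898 mg/mL = 203.3898 mcg/mL
Rate = 2544 mcg/hr ÷ 203.3898 mcg/mL = 12.508 mL/hr
Volume infused so far = 12.508 mL/hr × 10 hr = 125.08 mL
Volume remaining = 236 − 125.08 = 110.92 mL
New rate:
Dose = 0.71 mcg/kg/min × 80 kg = 56.8 mcg/min
56.8 mcg/min × 60 min/hr = 3408 mcg/hr
Rate = 3408 mcg/hr ÷ 203.3898 mcg/mL = 16.756 mL/hr
Time remaining = 110.92 mL ÷ 16.756 mL/hr = 6.619718 hr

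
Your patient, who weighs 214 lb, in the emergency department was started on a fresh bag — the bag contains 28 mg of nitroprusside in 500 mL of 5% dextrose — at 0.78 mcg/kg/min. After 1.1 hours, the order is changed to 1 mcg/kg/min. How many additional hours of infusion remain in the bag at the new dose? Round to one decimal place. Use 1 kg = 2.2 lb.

3.9 hours

Initial rate:
Weight = 214 lb ÷ 2.2 lb/kg = 97.27273 kg
Dose = 0.78 mcg/kg/min × 97.27273 kg = 75.87273 mcg/min
75.87273 mcg/min × 60 min/hr = 4552.364 mcg/hr
Concentration = 28 mg ÷ 500 mL = 0.056 mg/mL = 56 mcg/mL
Rate = 4552.364 mcg/hr ÷ 56 mcg/mL = 81.29221 mL/hr
Volume infused so far = 81.29221 mL/hr × 1.1 hr = 89.42143 mL
Volume remaining = 500 − 89.42143 = 410.5786 mL
New rate:
Dose = 1 mcg/kg/min × 97.27273 kg = 97.27273 mcg/min
97.27273 mcg/min × 60 min/hr = 5836.364 mcg/hr
Rate = 5836.364 mcg/hr ÷ 56 mcg/mL = 104.2208 mL/hr
Time remaining = 410.5786 mL ÷ 104.2208 mL/hr = 3.939508 hr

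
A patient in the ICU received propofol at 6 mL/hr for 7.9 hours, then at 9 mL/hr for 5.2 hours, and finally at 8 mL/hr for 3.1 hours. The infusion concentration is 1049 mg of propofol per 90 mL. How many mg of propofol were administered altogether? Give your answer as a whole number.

Concentration = 1049 mg ÷ 90 mL = 11.65556 mg/mL
Stage 1: 6 mL/hr × 7.9 hr = 47.4 mL → 47.4 mL × 11.65556 mg/mL = 552.4733 mg
Stage 2: 9 mL/hr × 5.2 hr = 46.8 mL → 46.8 mL × 11.65556 mg/mL = 545.48 mg
Stage 3: 8 mL/hr × 3.1 hr = 24.8 mL → 24.8 mL × 11.65556 mg/mL = 289.0578 mg
Total = 552.4733 + 545.48 + 289.0578 = 1387.011 mg

1387 mg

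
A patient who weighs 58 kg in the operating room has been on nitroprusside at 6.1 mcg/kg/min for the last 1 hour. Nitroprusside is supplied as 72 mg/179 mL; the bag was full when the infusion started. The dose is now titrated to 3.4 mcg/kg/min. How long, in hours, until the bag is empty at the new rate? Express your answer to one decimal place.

4.3 hours

Initial rate:
Dose = 6.1 mcg/kg/min × 58 kg = 353.8 mcg/min
353.8 mcg/min × 60 min/hr = 21228 mcg/hr
Concentration = 72 mg ÷ 179 mL = 0.4022346 mg/mL = 402.2346 mcg/mL
Rate = 21228 mcg/hr ÷ 402.2346 mcg/mL = 52.77517 mL/hr
Volume infused so far = 52.77517 mL/hr × 1 hr = 52.77517 mL
Volume remaining = 179 − 52.77517 = 126.2248 mL
New rate:
Dose = 3.4 mcg/kg/min × 58 kg = 197.2 mcg/min
197.2 mcg/min × 60 min/hr = 11832 mcg/hr
Rate = 11832 mcg/hr ÷ 402.2346 mcg/mL = 29.41567 mL/hr
Time remaining = 126.2248 mL ÷ 29.41567 mL/hr = 4.291075 hr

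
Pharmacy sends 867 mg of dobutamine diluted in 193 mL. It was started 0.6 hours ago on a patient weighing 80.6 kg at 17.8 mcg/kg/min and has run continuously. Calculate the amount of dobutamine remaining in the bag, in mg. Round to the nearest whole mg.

Dose = 17.8 mcg/kg/min × 80.6 kg = 1434.68 mcg/min
1434.68 mcg/min × 60 min/hr = 86080.8 mcg/hr
Concentration = 867 mg ÷ 193 mL = 4.492228 mg/mL = 4492.228 mcg/mL
Rate = 86080.8 mcg/hr ÷ 4492.228 mcg/mL = 19.16216 mL/hr
Volume infused = 19.16216 mL/hr × 0.6 hr = 11.4973 mL
Volume remaining = 193 − 11.4973 = 181.5027 mL
Drug remaining = 181.5027 mL × 4492.228 mcg/mL = 815351.5 mcg = 815.3515 mg

815 mg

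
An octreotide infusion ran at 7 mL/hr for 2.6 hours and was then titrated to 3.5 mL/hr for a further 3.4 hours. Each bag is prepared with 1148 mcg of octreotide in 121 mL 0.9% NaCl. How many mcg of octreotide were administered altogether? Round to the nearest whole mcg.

Concentration = 1148 mcg ÷ 121 mL = 9.487603 mcg/mL
Stage 1: 7 mL/hr × 2.6 hr = 18.2 mL → 18.2 mL × 9.487603 mcg/mL = 172.6744 mcg
Stage 2: 3.5 mL/hr × 3.4 hr = 11.9 mL → 11.9 mL × 9.487603 mcg/mL = 112.9025 mcg
Total = 172.6744 + 112.9025 = 285.5769 mcg

286 mcg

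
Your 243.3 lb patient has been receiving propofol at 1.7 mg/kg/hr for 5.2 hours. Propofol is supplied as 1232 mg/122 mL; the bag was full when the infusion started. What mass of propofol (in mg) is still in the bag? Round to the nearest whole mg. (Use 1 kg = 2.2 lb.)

Weight = 243.3 lb ÷ 2.2 lb/kg = 110.5909 kg
Dose = 1.7 mg/kg/hr × 110.5909 kg = 188.0045 mg/hr
Concentration = 1232 mg ÷ 122 mL = 10.09836 mg/mL
Rate = 188.0045 mg/hr ÷ 10.09836 mg/mL = 18.61733 mL/hr
Volume infused = 18.61733 mL/hr × 5.2 hr = 96.81013 mL
Volume remaining = 122 − 96.81013 = 25.18987 mL
Drug remaining = 25.18987 mL × 10.09836 mg/mL = 254.3764 mg

254 mg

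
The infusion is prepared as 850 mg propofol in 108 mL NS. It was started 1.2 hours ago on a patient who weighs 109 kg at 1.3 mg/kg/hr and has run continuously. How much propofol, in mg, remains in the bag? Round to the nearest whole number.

Dose = 1.3 mg/kg/hr × 109 kg = 141.7 mg/hr
Concentration = 850 mg ÷ 108 mL = 7.87037 mg/mL
Rate = 141.7 mg/hr ÷ 7.87037 mg/mL = 18.00424 mL/hr
Volume infused = 18.00424 mL/hr × 1.2 hr = 21.60508 mL
Volume remaining = 108 − 21.60508 = 86.39492 mL
Drug remaining = 86.39492 mL × 7.87037 mg/mL = 679.96 mg

680 mg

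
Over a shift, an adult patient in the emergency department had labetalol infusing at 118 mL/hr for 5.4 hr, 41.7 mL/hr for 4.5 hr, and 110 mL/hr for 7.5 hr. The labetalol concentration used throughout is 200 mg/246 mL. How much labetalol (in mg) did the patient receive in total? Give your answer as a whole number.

1341 mg

Concentration = 200 mg ÷ 246 mL = 0.8130081 mg/mL
Stage 1: 118 mL/hr × 5.4 hr = 637.2 mL → 637.2 mL × 0.8130081 mg/mL = 518.0488 mg
Stage 2: 41.7 mL/hr × 4.5 hr = 187.65 mL → 187.65 mL × 0.8130081 mg/mL = 152.561 mg
Stage 3: 110 mL/hr × 7.5 hr = 825 mL → 825 mL × 0.8130081 mg/mL = 670.7317 mg
Total = 518.0488 + 152.561 + 670.7317 = 1341.341 mg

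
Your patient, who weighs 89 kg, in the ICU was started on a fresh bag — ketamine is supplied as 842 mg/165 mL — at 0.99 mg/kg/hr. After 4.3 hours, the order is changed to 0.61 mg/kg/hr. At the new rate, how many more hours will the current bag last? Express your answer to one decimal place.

8.5 hours

Initial rate:
Dose = 0.99 mg/kg/hr × 89 kg = 88.11 mg/hr
Concentration = 842 mg ÷ 165 mL = 5.10303 mg/mL
Rate = 88.11 mg/hr ÷ 5.10303 mg/mL = 17.26621 mL/hr
Volume infused so far = 17.26621 mL/hr × 4.3 hr = 74.24471 mL
Volume remaining = 165 − 74.24471 = 90.75529 mL
New rate:
Dose = 0.61 mg/kg/hr × 89 kg = 54.29 mg/hr
Rate = 54.29 mg/hr ÷ 5.10303 mg/mL = 10.63878 mL/hr
Time remaining = 90.75529 mL ÷ 10.63878 mL/hr = 8.530613 hr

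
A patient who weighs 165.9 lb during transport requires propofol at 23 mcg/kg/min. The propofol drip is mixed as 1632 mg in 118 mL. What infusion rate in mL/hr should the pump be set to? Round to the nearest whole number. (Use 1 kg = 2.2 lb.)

8 mL/hr

Weight = 165.9 lb ÷ 2.2 lb/kg = 75.40909 kg
Dose = 23 mcg/kg/min × 75.40909 kg = 1734.409 mcg/min
1734.409 mcg/min × 60 min/hr = 104064.5 mcg/hr
Concentration = 1632 mg ÷ 118 mL = 13.83051 mg/mL = 13830.51 mcg/mL
Rate = 104064.5 mcg/hr ÷ 13830.51 mcg/mL = 7.524275 mL/hr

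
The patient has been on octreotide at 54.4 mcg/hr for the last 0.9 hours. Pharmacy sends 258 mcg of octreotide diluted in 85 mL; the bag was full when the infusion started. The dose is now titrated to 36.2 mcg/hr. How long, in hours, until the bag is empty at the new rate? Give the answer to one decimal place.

5.8 hours

Initial rate:
Concentration = 258 mcg ÷ 85 mL = 3.035294 mcg/mL
Rate = 54.4 mcg/hr ÷ 3.035294 mcg/mL = 17.92248 mL/hr
Volume infused so far = 17.92248 mL/hr × 0.9 hr = 16.13023 mL
Volume remaining = 85 − 16.13023 = 68.86977 mL
New rate:
Rate = 36.2 mcg/hr ÷ 3.035294 mcg/mL = 11.92636 mL/hr
Time remaining = 68.86977 mL ÷ 11.92636 mL/hr = 5.774586 hr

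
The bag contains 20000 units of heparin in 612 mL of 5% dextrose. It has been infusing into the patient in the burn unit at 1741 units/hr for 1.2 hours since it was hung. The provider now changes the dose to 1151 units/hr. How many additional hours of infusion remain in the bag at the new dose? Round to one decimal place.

Initial rate:
Concentration = 20000 units ÷ 612 mL = 32.67974 units/mL
Rate = 1741 units/hr ÷ 32.67974 units/mL = 53.2746 mL/hr
Volume infused so far = 53.2746 mL/hr × 1.2 hr = 63.92952 mL
Volume remaining = 612 − 63.92952 = 548.0705 mL
New rate:
Rate = 1151 units/hr ÷ 32.67974 units/mL = 35.2206 mL/hr
Time remaining = 548.0705 mL ÷ 35.2206 mL/hr = 15.56108 hr

15.6 hours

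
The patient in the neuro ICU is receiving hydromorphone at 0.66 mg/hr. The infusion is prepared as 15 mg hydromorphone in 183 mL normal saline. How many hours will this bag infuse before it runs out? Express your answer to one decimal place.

Concentration = 15 mg ÷ 183 mL = 0.08196721 mg/mL
Rate = 0.66 mg/hr ÷ 0.08196721 mg/mL = 8.052 mL/hr
Duration = 183 mL ÷ 8.052 mL/hr = 22.72727 hr

22.7 hours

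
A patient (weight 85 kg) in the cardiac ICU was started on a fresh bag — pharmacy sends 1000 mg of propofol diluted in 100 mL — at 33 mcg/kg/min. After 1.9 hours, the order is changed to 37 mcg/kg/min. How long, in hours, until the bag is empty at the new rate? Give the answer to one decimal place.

3.6 hours

Initial rate:
Dose = 33 mcg/kg/min × 85 kg = 2805 mcg/min
2805 mcg/min × 60 min/hr = 168300 mcg/hr
Concentration = 1000 mg ÷ 100 mL = 10 mg/mL = 10000 mcg/mL
Rate = 168300 mcg/hr ÷ 10000 mcg/mL = 16.83 mL/hr
Volume infused so far = 16.83 mL/hr × 1.9 hr = 31.977 mL
Volume remaining = 100 − 31.977 = 68.023 mL
New rate:
Dose = 37 mcg/kg/min × 85 kg = 3145 mcg/min
3145 mcg/min × 60 min/hr = 188700 mcg/hr
Rate = 188700 mcg/hr ÷ 10000 mcg/mL = 18.87 mL/hr
Time remaining = 68.023 mL ÷ 18.87 mL/hr = 3.604822 hr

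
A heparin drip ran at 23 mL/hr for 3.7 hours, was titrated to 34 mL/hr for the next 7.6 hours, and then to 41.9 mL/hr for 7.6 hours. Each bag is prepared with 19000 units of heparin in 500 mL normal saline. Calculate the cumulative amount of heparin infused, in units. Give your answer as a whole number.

Concentration = 19000 units ÷ 500 mL = 38 units/mL
Stage 1: 23 mL/hr × 3.7 hr = 85.1 mL → 85.1 mL × 38 units/mL = 3233.8 units
Stage 2: 34 mL/hr × 7.6 hr = 258.4 mL → 258.4 mL × 38 units/mL = 9819.2 units
Stage 3: 41.9 mL/hr × 7.6 hr = 318.44 mL → 318.44 mL × 38 units/mL = 12100.72 units
Total = 3233.8 + 9819.2 + 12100.72 = 25153.72 units

25154 units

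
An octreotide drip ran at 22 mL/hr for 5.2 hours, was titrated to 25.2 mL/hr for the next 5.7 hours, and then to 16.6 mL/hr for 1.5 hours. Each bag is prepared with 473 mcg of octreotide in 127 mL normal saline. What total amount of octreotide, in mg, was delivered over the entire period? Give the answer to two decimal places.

Concentration = 473 mcg ÷ 127 mL = 3.724409 mcg/mL
Stage 1: 22 mL/hr × 5.2 hr = 114.4 mL → 114.4 mL × 3.724409 mcg/mL = 426.0724 mcg
Stage 2: 25.2 mL/hr × 5.7 hr = 143.64 mL → 143.64 mL × 3.724409 mcg/mL = 534.9742 mcg
Stage 3: 16.6 mL/hr × 1.5 hr = 24.9 mL → 24.9 mL × 3.724409 mcg/mL = 92.7378 mcg
Total = 426.0724 + 534.9742 + 92.7378 = 1053.784 mcg = 1.053784 mg

1.05 mg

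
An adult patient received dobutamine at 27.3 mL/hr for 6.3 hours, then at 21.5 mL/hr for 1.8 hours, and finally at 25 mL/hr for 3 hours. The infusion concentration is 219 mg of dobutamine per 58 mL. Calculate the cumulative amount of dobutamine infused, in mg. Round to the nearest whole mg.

1079 mg

Concentration = 219 mg ÷ 58 mL = 3.775862 mg/mL
Stage 1: 27.3 mL/hr × 6.3 hr = 171.99 mL → 171.99 mL × 3.775862 mg/mL = 649.4105 mg
Stage 2: 21.5 mL/hr × 1.8 hr = 38.7 mL → 38.7 mL × 3.775862 mg/mL = 146.1259 mg
Stage 3: 25 mL/hr × 3 hr = 75 mL → 75 mL × 3.775862 mg/mL = 283.1897 mg
Total = 649.4105 + 146.1259 + 283.1897 = 1078.726 mg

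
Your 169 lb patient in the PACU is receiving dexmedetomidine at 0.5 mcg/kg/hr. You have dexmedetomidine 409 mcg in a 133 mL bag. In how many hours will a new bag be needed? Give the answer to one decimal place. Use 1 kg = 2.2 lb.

10.6 hours

Weight = 169 lb ÷ 2.2 lb/kg = 76.81818 kg
Dose = 0.5 mcg/kg/hr × 76.81818 kg = 38.40909 mcg/hr
Concentration = 409 mcg ÷ 133 mL = 3.075188 mcg/mL
Rate = 38.40909 mcg/hr ÷ 3.075188 mcg/mL = 12.49 mL/hr
Duration = 133 mL ÷ 12.49 mL/hr = 10.64852 hr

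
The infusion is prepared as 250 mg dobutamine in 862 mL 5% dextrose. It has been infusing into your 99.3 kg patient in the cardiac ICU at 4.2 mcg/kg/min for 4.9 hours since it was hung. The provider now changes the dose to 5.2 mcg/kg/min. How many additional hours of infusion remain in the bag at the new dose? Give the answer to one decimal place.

Initial rate:
Dose = 4.2 mcg/kg/min × 99.3 kg = 417.06 mcg/min
417.06 mcg/min × 60 min/hr = 25023.6 mcg/hr
Concentration = 250 mg ÷ 862 mL = 0.2900232 mg/mL = 290.0232 mcg/mL
Rate = 25023.6 mcg/hr ÷ 290.0232 mcg/mL = 86.28137 mL/hr
Volume infused so far = 86.28137 mL/hr × 4.9 hr = 422.7787 mL
Volume remaining = 862 − 422.7787 = 439.2213 mL
New rate:
Dose = 5.2 mcg/kg/min × 99.3 kg = 516.36 mcg/min
516.36 mcg/min × 60 min/hr = 30981.6 mcg/hr
Rate = 30981.6 mcg/hr ÷ 290.0232 mcg/mL = 106.8246 mL/hr
Time remaining = 439.2213 mL ÷ 106.8246 mL/hr = 4.111613 hr

4.1 hours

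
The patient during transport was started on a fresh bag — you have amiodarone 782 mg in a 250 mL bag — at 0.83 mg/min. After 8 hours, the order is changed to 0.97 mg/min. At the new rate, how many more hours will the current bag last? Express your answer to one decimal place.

6.6 hours

Initial rate:
0.83 mg/min × 60 min/hr = 49.8 mg/hr
Concentration = 782 mg ÷ 250 mL = 3.128 mg/mL
Rate = 49.8 mg/hr ÷ 3.128 mg/mL = 15.92072 mL/hr
Volume infused so far = 15.92072 mL/hr × 8 hr = 127.3657 mL
Volume remaining = 250 − 127.3657 = 122.6343 mL
New rate:
0.97 mg/min × 60 min/hr = 58.2 mg/hr
Rate = 58.2 mg/hr ÷ 3.128 mg/mL = 18.60614 mL/hr
Time remaining = 122.6343 mL ÷ 18.60614 mL/hr = 6.591065 hr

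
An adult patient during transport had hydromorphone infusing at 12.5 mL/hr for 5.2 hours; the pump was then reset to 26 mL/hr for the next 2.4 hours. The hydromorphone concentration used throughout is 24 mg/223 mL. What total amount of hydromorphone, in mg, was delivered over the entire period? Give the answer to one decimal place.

Concentration = 24 mg ÷ 223 mL = 0.1076233 mg/mL
Stage 1: 12.5 mL/hr × 5.2 hr = 65 mL → 65 mL × 0.1076233 mg/mL = 6.995516 mg
Stage 2: 26 mL/hr × 2.4 hr = 62.4 mL → 62.4 mL × 0.1076233 mg/mL = 6.715695 mg
Total = 6.995516 + 6.715695 = 13.71121 mg

13.7 mg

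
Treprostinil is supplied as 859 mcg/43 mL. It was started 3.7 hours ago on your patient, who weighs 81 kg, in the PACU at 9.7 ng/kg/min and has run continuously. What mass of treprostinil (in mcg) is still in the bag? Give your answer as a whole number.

685 mcg

Dose = 9.7 ng/kg/min × 81 kg = 785.7 ng/min
785.7 ng/min × 60 min/hr = 47142 ng/hr
Concentration = 859 mcg ÷ 43 mL = 19.97674 mcg/mL = 19976.74 ng/mL
Rate = 47142 ng/hr ÷ 19976.74 ng/mL = 2.359844 mL/hr
Volume infused = 2.359844 mL/hr × 3.7 hr = 8.731423 mL
Volume remaining = 43 − 8.731423 = 34.26858 mL
Drug remaining = 34.26858 mL × 19976.74 ng/mL = 684574.6 ng = 684.5746 mcg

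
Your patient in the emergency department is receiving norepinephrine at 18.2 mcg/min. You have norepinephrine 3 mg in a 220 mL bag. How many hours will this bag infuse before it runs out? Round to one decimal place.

2.7 hours

18.2 mcg/min × 60 min/hr = 1092 mcg/hr
Concentration = 3 mg ÷ 220 mL = 0.01363636 mg/mL = 13.63636 mcg/mL
Rate = 1092 mcg/hr ÷ 13.63636 mcg/mL = 80.08 mL/hr
Duration = 220 mL ÷ 80.08 mL/hr = 2.747253 hr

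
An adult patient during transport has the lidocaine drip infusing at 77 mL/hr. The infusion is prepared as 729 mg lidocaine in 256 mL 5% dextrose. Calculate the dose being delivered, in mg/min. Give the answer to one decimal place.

Concentration = 729 mg ÷ 256 mL = 2.847656 mg/mL
Drug rate = 77 mL/hr × 2.847656 mg/mL = 219.2695 mg/hr
219.2695 mg/hr ÷ 60 min/hr = 3.654492 mg/min

3.7 mg/min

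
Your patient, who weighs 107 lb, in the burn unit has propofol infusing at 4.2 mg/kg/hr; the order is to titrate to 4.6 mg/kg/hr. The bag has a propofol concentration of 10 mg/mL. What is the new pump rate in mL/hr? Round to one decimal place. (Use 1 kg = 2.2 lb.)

Weight = 107 lb ÷ 2.2 lb/kg = 48.63636 kg
Dose = 4.6 mg/kg/hr × 48.63636 kg = 223.7273 mg/hr
Rate = 223.7273 mg/hr ÷ 10 mg/mL = 22.37273 mL/hr

22.4 mL/hr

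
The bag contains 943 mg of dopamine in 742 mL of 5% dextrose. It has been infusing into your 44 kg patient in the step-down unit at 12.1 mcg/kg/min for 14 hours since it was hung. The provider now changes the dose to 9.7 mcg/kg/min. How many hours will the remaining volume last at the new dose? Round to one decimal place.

19.4 hours

Initial rate:
Dose = 12.1 mcg/kg/min × 44 kg = 532.4 mcg/min
532.4 mcg/min × 60 min/hr = 31944 mcg/hr
Concentration = 943 mg ÷ 742 mL = 1.270889 mg/mL = 1270.889 mcg/mL
Rate = 31944 mcg/hr ÷ 1270.889 mcg/mL = 25.13515 mL/hr
Volume infused so far = 25.13515 mL/hr × 14 hr = 351.8921 mL
Volume remaining = 742 − 351.8921 = 390.1079 mL
New rate:
Dose = 9.7 mcg/kg/min × 44 kg = 426.8 mcg/min
426.8 mcg/min × 60 min/hr = 25608 mcg/hr
Rate = 25608 mcg/hr ÷ 1270.889 mcg/mL = 20.14967 mL/hr
Time remaining = 390.1079 mL ÷ 20.14967 mL/hr = 19.36051 hr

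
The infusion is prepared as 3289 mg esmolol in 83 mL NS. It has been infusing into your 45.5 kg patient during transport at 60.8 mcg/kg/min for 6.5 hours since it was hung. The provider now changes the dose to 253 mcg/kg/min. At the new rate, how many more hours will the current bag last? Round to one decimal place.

Initial rate:
Dose = 60.8 mcg/kg/min × 45.5 kg = 2766.4 mcg/min
2766.4 mcg/min × 60 min/hr = 165984 mcg/hr
Concentration = 3289 mg ÷ 83 mL = 39.62651 mg/mL = 39626.51 mcg/mL
Rate = 165984 mcg/hr ÷ 39626.51 mcg/mL = 4.188711 mL/hr
Volume infused so far = 4.188711 mL/hr × 6.5 hr = 27.22662 mL
Volume remaining = 83 − 27.22662 = 55.77338 mL
New rate:
Dose = 253 mcg/kg/min × 45.5 kg = 11511.5 mcg/min
11511.5 mcg/min × 60 min/hr = 690690 mcg/hr
Rate = 690690 mcg/hr ÷ 39626.51 mcg/mL = 17.43 mL/hr
Time remaining = 55.77338 mL ÷ 17.43 mL/hr = 3.199849 hr

3.2 hours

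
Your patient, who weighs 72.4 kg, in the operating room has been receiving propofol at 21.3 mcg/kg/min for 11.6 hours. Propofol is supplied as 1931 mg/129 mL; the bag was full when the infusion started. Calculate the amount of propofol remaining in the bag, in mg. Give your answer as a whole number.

Dose = 21.3 mcg/kg/min × 72.4 kg = 1542.12 mcg/min
1542.12 mcg/min × 60 min/hr = 92527.2 mcg/hr
Concentration = 1931 mg ÷ 129 mL = 14.96899 mg/mL = 14968.99 mcg/mL
Rate = 92527.2 mcg/hr ÷ 14968.99 mcg/mL = 6.181258 mL/hr
Volume infused = 6.181258 mL/hr × 11.6 hr = 71.70259 mL
Volume remaining = 129 − 71.70259 = 57.29741 mL
Drug remaining = 57.29741 mL × 14968.99 mcg/mL = 857684.5 mcg = 857.6845 mg

858 mg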